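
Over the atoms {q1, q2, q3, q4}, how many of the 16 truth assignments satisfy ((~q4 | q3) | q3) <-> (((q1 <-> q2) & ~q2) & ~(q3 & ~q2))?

4

Initial set: {T (((~q4 | q3) | q3) <-> (((q1 <-> q2) & ~q2) & ~(q3 & ~q2)))}.
T (((~q4 | q3) | q3) <-> (((q1 <-> q2) & ~q2) & ~(q3 & ~q2))): β-rule — branch into T ((~q4 | q3) | q3), T (((q1 <-> q2) & ~q2) & ~(q3 & ~q2))  //  F ((~q4 | q3) | q3), F (((q1 <-> q2) & ~q2) & ~(q3 & ~q2)).
  branch 1 (add T ((~q4 | q3) | q3), T (((q1 <-> q2) & ~q2) & ~(q3 & ~q2))):
    T (((q1 <-> q2) & ~q2) & ~(q3 & ~q2)): α-rule — add T ((q1 <-> q2) & ~q2), T ~(q3 & ~q2).
    T ((q1 <-> q2) & ~q2): α-rule — add T (q1 <-> q2), T ~q2.
    T ((~q4 | q3) | q3): β-rule — branch into T (~q4 | q3)  //  T q3.
      branch 1.1 (add T (~q4 | q3)):
        T ~(q3 & ~q2): β-rule — branch into F q3  //  F ~q2.
          branch 1.1.1 (add F q3):
            T (q1 <-> q2): β-rule — branch into T q1, T q2  //  F q1, F q2.
              branch 1.1.1.1 (add T q1, T q2):
                × closes — contains both q2 and ~q2.
              branch 1.1.1.2 (add F q1, F q2):
                T (~q4 | q3): β-rule — branch into T ~q4  //  T q3.
                  branch 1.1.1.2.1 (add T ~q4):
                    ○ open, literals {q1=0, q2=0, q3=0, q4=0}.
                  branch 1.1.1.2.2 (add T q3):
                    × closes — contains both q3 and ~q3.
          branch 1.1.2 (add F ~q2):
            × closes — contains both q2 and ~q2.
      branch 1.2 (add T q3):
        T ~(q3 & ~q2): β-rule — branch into F q3  //  F ~q2.
          branch 1.2.1 (add F q3):
            × closes — contains both q3 and ~q3.
          branch 1.2.2 (add F ~q2):
            × closes — contains both q2 and ~q2.
  branch 2 (add F ((~q4 | q3) | q3), F (((q1 <-> q2) & ~q2) & ~(q3 & ~q2))):
    F ((~q4 | q3) | q3): α-rule — add F (~q4 | q3), F q3.
    F (~q4 | q3): α-rule — add F ~q4, F q3.
    F (((q1 <-> q2) & ~q2) & ~(q3 & ~q2)): β-rule — branch into F ((q1 <-> q2) & ~q2)  //  F ~(q3 & ~q2).
      branch 2.1 (add F ((q1 <-> q2) & ~q2)):
        F ((q1 <-> q2) & ~q2): β-rule — branch into F (q1 <-> q2)  //  F ~q2.
          branch 2.1.1 (add F (q1 <-> q2)):
            F (q1 <-> q2): β-rule — branch into T q1, F q2  //  F q1, T q2.
              branch 2.1.1.1 (add T q1, F q2):
                ○ open, literals {q1=1, q2=0, q3=0, q4=1}.
              branch 2.1.1.2 (add F q1, T q2):
                ○ open, literals {q1=0, q2=1, q3=0, q4=1}.
          branch 2.1.2 (add F ~q2):
            ○ open, literals {q2=1, q3=0, q4=1}.
      branch 2.2 (add F ~(q3 & ~q2)):
        F ~(q3 & ~q2): α-rule — add T q3, T ~q2.
        × closes — contains both q3 and ~q3.
6 branches closed, 4 open.
Each open branch fixes some atoms; the unmentioned ones are free. Counting distinct full assignments: branch {q1=0, q2=0, q3=0, q4=0} (none free) contributes 1 new; branch {q1=1, q2=0, q3=0, q4=1} (none free) contributes 1 new; branch {q1=0, q2=1, q3=0, q4=1} (none free) contributes 1 new; branch {q2=1, q3=0, q4=1} (q1) contributes 1 new. Total: 4.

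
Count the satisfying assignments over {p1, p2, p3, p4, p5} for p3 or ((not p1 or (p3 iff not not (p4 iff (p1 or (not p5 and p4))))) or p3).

Initial set: {(p3 or ((not p1 or (p3 iff not not (p4 iff (p1 or (not p5 and p4))))) or p3))}.
(p3 or ((not p1 or (p3 iff not not (p4 iff (p1 or (not p5 and p4))))) or p3)): β-rule — branch into p3  //  ((not p1 or (p3 iff not not (p4 iff (p1 or (not p5 and p4))))) or p3).
  branch 1 (add p3):
    ○ open, literals {p3=T}.
  branch 2 (add ((not p1 or (p3 iff not not (p4 iff (p1 or (not p5 and p4))))) or p3)):
    ((not p1 or (p3 iff not not (p4 iff (p1 or (not p5 and p4))))) or p3): β-rule — branch into (not p1 or (p3 iff not not (p4 iff (p1 or (not p5 and p4)))))  //  p3.
      branch 2.1 (add (not p1 or (p3 iff not not (p4 iff (p1 or (not p5 and p4)))))):
        (not p1 or (p3 iff not not (p4 iff (p1 or (not p5 and p4))))): β-rule — branch into not p1  //  (p3 iff not not (p4 iff (p1 or (not p5 and p4)))).
          branch 2.1.1 (add not p1):
            ○ open, literals {p1=F}.
          branch 2.1.2 (add (p3 iff not not (p4 iff (p1 or (not p5 and p4))))):
            (p3 iff not not (p4 iff (p1 or (not p5 and p4)))): β-rule — branch into p3, not not (p4 iff (p1 or (not p5 and p4)))  //  not p3, not not not (p4 iff (p1 or (not p5 and p4))).
              branch 2.1.2.1 (add p3, not not (p4 iff (p1 or (not p5 and p4)))):
                not not (p4 iff (p1 or (not p5 and p4))): drop double negation, giving (p4 iff (p1 or (not p5 and p4))).
                (p4 iff (p1 or (not p5 and p4))): β-rule — branch into p4, (p1 or (not p5 and p4))  //  not p4, not (p1 or (not p5 and p4)).
                  branch 2.1.2.1.1 (add p4, (p1 or (not p5 and p4))):
                    (p1 or (not p5 and p4)): β-rule — branch into p1  //  (not p5 and p4).
                      branch 2.1.2.1.1.1 (add p1):
                        ○ open, literals {p1=T, p3=T, p4=T}.
                      branch 2.1.2.1.1.2 (add (not p5 and p4)):
                        (not p5 and p4): α-rule — add not p5, p4.
                        ○ open, literals {p3=T, p4=T, p5=F}.
                  branch 2.1.2.1.2 (add not p4, not (p1 or (not p5 and p4))):
                    not (p1 or (not p5 and p4)): α-rule — add not p1, not (not p5 and p4).
                    not (not p5 and p4): β-rule — branch into not not p5  //  not p4.
                      branch 2.1.2.1.2.1 (add not not p5):
                        ○ open, literals {p1=F, p3=T, p4=F, p5=T}.
                      branch 2.1.2.1.2.2 (add not p4):
                        ○ open, literals {p1=F, p3=T, p4=F}.
              branch 2.1.2.2 (add not p3, not not not (p4 iff (p1 or (not p5 and p4)))):
                not not not (p4 iff (p1 or (not p5 and p4))): drop double negation, giving not (p4 iff (p1 or (not p5 and p4))).
                not (p4 iff (p1 or (not p5 and p4))): β-rule — branch into p4, not (p1 or (not p5 and p4))  //  not p4, (p1 or (not p5 and p4)).
                  branch 2.1.2.2.1 (add p4, not (p1 or (not p5 and p4))):
                    not (p1 or (not p5 and p4)): α-rule — add not p1, not (not p5 and p4).
                    not (not p5 and p4): β-rule — branch into not not p5  //  not p4.
                      branch 2.1.2.2.1.1 (add not not p5):
                        ○ open, literals {p1=F, p3=F, p4=T, p5=T}.
                      branch 2.1.2.2.1.2 (add not p4):
                        × closes — contains both p4 and not p4.
                  branch 2.1.2.2.2 (add not p4, (p1 or (not p5 and p4))):
                    (p1 or (not p5 and p4)): β-rule — branch into p1  //  (not p5 and p4).
                      branch 2.1.2.2.2.1 (add p1):
                        ○ open, literals {p1=T, p3=F, p4=F}.
                      branch 2.1.2.2.2.2 (add (not p5 and p4)):
                        (not p5 and p4): α-rule — add not p5, p4.
                        × closes — contains both p4 and not p4.
      branch 2.2 (add p3):
        ○ open, literals {p3=T}.
2 branches closed, 9 open.
Each open branch fixes some atoms; the unmentioned ones are free. Counting distinct full assignments: branch {p3=T} (p1, p2, p4, p5) contributes 16 new; branch {p1=F} (p2, p3, p4, p5) contributes 8 new; branch {p1=T, p3=T, p4=T} (p2, p5) contributes 0 new; branch {p3=T, p4=T, p5=F} (p1, p2) contributes 0 new; branch {p1=F, p3=T, p4=F, p5=T} (p2) contributes 0 new; branch {p1=F, p3=T, p4=F} (p2, p5) contributes 0 new; branch {p1=F, p3=F, p4=T, p5=T} (p2) contributes 0 new; branch {p1=T, p3=F, p4=F} (p2, p5) contributes 4 new; branch {p3=T} (p1, p2, p4, p5) contributes 0 new. Total: 28.

28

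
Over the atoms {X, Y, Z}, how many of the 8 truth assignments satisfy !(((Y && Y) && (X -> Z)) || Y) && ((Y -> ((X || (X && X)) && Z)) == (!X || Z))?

Initial set: {(!(((Y && Y) && (X -> Z)) || Y) && ((Y -> ((X || (X && X)) && Z)) == (!X || Z)))}.
(!(((Y && Y) && (X -> Z)) || Y) && ((Y -> ((X || (X && X)) && Z)) == (!X || Z))): α-rule — add !(((Y && Y) && (X -> Z)) || Y), ((Y -> ((X || (X && X)) && Z)) == (!X || Z)).
!(((Y && Y) && (X -> Z)) || Y): α-rule — add !((Y && Y) && (X -> Z)), !Y.
((Y -> ((X || (X && X)) && Z)) == (!X || Z)): β-rule — branch into (Y -> ((X || (X && X)) && Z)), (!X || Z)  //  !(Y -> ((X || (X && X)) && Z)), !(!X || Z).
  branch 1 (add (Y -> ((X || (X && X)) && Z)), (!X || Z)):
    !((Y && Y) && (X -> Z)): β-rule — branch into !(Y && Y)  //  !(X -> Z).
      branch 1.1 (add !(Y && Y)):
        (Y -> ((X || (X && X)) && Z)): β-rule — branch into !Y  //  ((X || (X && X)) && Z).
          branch 1.1.1 (add !Y):
            (!X || Z): β-rule — branch into !X  //  Z.
              branch 1.1.1.1 (add !X):
                !(Y && Y): β-rule — branch into !Y  //  !Y.
                  branch 1.1.1.1.1 (add !Y):
                    ○ open, literals {X=F, Y=F}.
                  branch 1.1.1.1.2 (add !Y):
                    ○ open, literals {X=F, Y=F}.
              branch 1.1.1.2 (add Z):
                !(Y && Y): β-rule — branch into !Y  //  !Y.
                  branch 1.1.1.2.1 (add !Y):
                    ○ open, literals {Y=F, Z=T}.
                  branch 1.1.1.2.2 (add !Y):
                    ○ open, literals {Y=F, Z=T}.
          branch 1.1.2 (add ((X || (X && X)) && Z)):
            ((X || (X && X)) && Z): α-rule — add (X || (X && X)), Z.
            (!X || Z): β-rule — branch into !X  //  Z.
              branch 1.1.2.1 (add !X):
                !(Y && Y): β-rule — branch into !Y  //  !Y.
                  branch 1.1.2.1.1 (add !Y):
                    (X || (X && X)): β-rule — branch into X  //  (X && X).
                      branch 1.1.2.1.1.1 (add X):
                        × closes — contains both X and !X.
                      branch 1.1.2.1.1.2 (add (X && X)):
                        (X && X): α-rule — add X, X.
                        × closes — contains both X and !X.
                  branch 1.1.2.1.2 (add !Y):
                    (X || (X && X)): β-rule — branch into X  //  (X && X).
                      branch 1.1.2.1.2.1 (add X):
                        × closes — contains both X and !X.
                      branch 1.1.2.1.2.2 (add (X && X)):
                        (X && X): α-rule — add X, X.
                        × closes — contains both X and !X.
              branch 1.1.2.2 (add Z):
                !(Y && Y): β-rule — branch into !Y  //  !Y.
                  branch 1.1.2.2.1 (add !Y):
                    (X || (X && X)): β-rule — branch into X  //  (X && X).
                      branch 1.1.2.2.1.1 (add X):
                        ○ open, literals {X=T, Y=F, Z=T}.
                      branch 1.1.2.2.1.2 (add (X && X)):
                        (X && X): α-rule — add X, X.
                        ○ open, literals {X=T, Y=F, Z=T}.
                  branch 1.1.2.2.2 (add !Y):
                    (X || (X && X)): β-rule — branch into X  //  (X && X).
                      branch 1.1.2.2.2.1 (add X):
                        ○ open, literals {X=T, Y=F, Z=T}.
                      branch 1.1.2.2.2.2 (add (X && X)):
                        (X && X): α-rule — add X, X.
                        ○ open, literals {X=T, Y=F, Z=T}.
      branch 1.2 (add !(X -> Z)):
        !(X -> Z): α-rule — add X, !Z.
        (Y -> ((X || (X && X)) && Z)): β-rule — branch into !Y  //  ((X || (X && X)) && Z).
          branch 1.2.1 (add !Y):
            (!X || Z): β-rule — branch into !X  //  Z.
              branch 1.2.1.1 (add !X):
                × closes — contains both X and !X.
              branch 1.2.1.2 (add Z):
                × closes — contains both Z and !Z.
          branch 1.2.2 (add ((X || (X && X)) && Z)):
            ((X || (X && X)) && Z): α-rule — add (X || (X && X)), Z.
            × closes — contains both Z and !Z.
  branch 2 (add !(Y -> ((X || (X && X)) && Z)), !(!X || Z)):
    !(Y -> ((X || (X && X)) && Z)): α-rule — add Y, !((X || (X && X)) && Z).
    × closes — contains both Y and !Y.
8 branches closed, 8 open.
Each open branch fixes some atoms; the unmentioned ones are free. Counting distinct full assignments: branch {X=F, Y=F} (Z) contributes 2 new; branch {X=F, Y=F} (Z) contributes 0 new; branch {Y=F, Z=T} (X) contributes 1 new; branch {Y=F, Z=T} (X) contributes 0 new; branch {X=T, Y=F, Z=T} (none free) contributes 0 new; branch {X=T, Y=F, Z=T} (none free) contributes 0 new; branch {X=T, Y=F, Z=T} (none free) contributes 0 new; branch {X=T, Y=F, Z=T} (none free) contributes 0 new. Total: 3.

3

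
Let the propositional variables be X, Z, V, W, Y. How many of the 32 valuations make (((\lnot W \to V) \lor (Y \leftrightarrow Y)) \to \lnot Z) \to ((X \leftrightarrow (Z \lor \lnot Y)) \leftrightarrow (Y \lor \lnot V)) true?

Initial set: {((((\lnot W \to V) \lor (Y \leftrightarrow Y)) \to \lnot Z) \to ((X \leftrightarrow (Z \lor \lnot Y)) \leftrightarrow (Y \lor \lnot V)))}.
((((\lnot W \to V) \lor (Y \leftrightarrow Y)) \to \lnot Z) \to ((X \leftrightarrow (Z \lor \lnot Y)) \leftrightarrow (Y \lor \lnot V))): β-rule — branch into \lnot (((\lnot W \to V) \lor (Y \leftrightarrow Y)) \to \lnot Z)  //  ((X \leftrightarrow (Z \lor \lnot Y)) \leftrightarrow (Y \lor \lnot V)).
  branch 1 (add \lnot (((\lnot W \to V) \lor (Y \leftrightarrow Y)) \to \lnot Z)):
    \lnot (((\lnot W \to V) \lor (Y \leftrightarrow Y)) \to \lnot Z): α-rule — add ((\lnot W \to V) \lor (Y \leftrightarrow Y)), \lnot \lnot Z.
    ((\lnot W \to V) \lor (Y \leftrightarrow Y)): β-rule — branch into (\lnot W \to V)  //  (Y \leftrightarrow Y).
      branch 1.1 (add (\lnot W \to V)):
        (\lnot W \to V): β-rule — branch into \lnot \lnot W  //  V.
          branch 1.1.1 (add \lnot \lnot W):
            ○ open, literals {W=T, Z=T}.
          branch 1.1.2 (add V):
            ○ open, literals {V=T, Z=T}.
      branch 1.2 (add (Y \leftrightarrow Y)):
        (Y \leftrightarrow Y): β-rule — branch into Y, Y  //  \lnot Y, \lnot Y.
          branch 1.2.1 (add Y, Y):
            ○ open, literals {Y=T, Z=T}.
          branch 1.2.2 (add \lnot Y, \lnot Y):
            ○ open, literals {Y=F, Z=T}.
  branch 2 (add ((X \leftrightarrow (Z \lor \lnot Y)) \leftrightarrow (Y \lor \lnot V))):
    ((X \leftrightarrow (Z \lor \lnot Y)) \leftrightarrow (Y \lor \lnot V)): β-rule — branch into (X \leftrightarrow (Z \lor \lnot Y)), (Y \lor \lnot V)  //  \lnot (X \leftrightarrow (Z \lor \lnot Y)), \lnot (Y \lor \lnot V).
      branch 2.1 (add (X \leftrightarrow (Z \lor \lnot Y)), (Y \lor \lnot V)):
        (X \leftrightarrow (Z \lor \lnot Y)): β-rule — branch into X, (Z \lor \lnot Y)  //  \lnot X, \lnot (Z \lor \lnot Y).
          branch 2.1.1 (add X, (Z \lor \lnot Y)):
            (Y \lor \lnot V): β-rule — branch into Y  //  \lnot V.
              branch 2.1.1.1 (add Y):
                (Z \lor \lnot Y): β-rule — branch into Z  //  \lnot Y.
                  branch 2.1.1.1.1 (add Z):
                    ○ open, literals {X=T, Y=T, Z=T}.
                  branch 2.1.1.1.2 (add \lnot Y):
                    × closes — contains both Y and \lnot Y.
              branch 2.1.1.2 (add \lnot V):
                (Z \lor \lnot Y): β-rule — branch into Z  //  \lnot Y.
                  branch 2.1.1.2.1 (add Z):
                    ○ open, literals {V=F, X=T, Z=T}.
                  branch 2.1.1.2.2 (add \lnot Y):
                    ○ open, literals {V=F, X=T, Y=F}.
          branch 2.1.2 (add \lnot X, \lnot (Z \lor \lnot Y)):
            \lnot (Z \lor \lnot Y): α-rule — add \lnot Z, \lnot \lnot Y.
            (Y \lor \lnot V): β-rule — branch into Y  //  \lnot V.
              branch 2.1.2.1 (add Y):
                ○ open, literals {X=F, Y=T, Z=F}.
              branch 2.1.2.2 (add \lnot V):
                ○ open, literals {V=F, X=F, Y=T, Z=F}.
      branch 2.2 (add \lnot (X \leftrightarrow (Z \lor \lnot Y)), \lnot (Y \lor \lnot V)):
        \lnot (Y \lor \lnot V): α-rule — add \lnot Y, \lnot \lnot V.
        \lnot (X \leftrightarrow (Z \lor \lnot Y)): β-rule — branch into X, \lnot (Z \lor \lnot Y)  //  \lnot X, (Z \lor \lnot Y).
          branch 2.2.1 (add X, \lnot (Z \lor \lnot Y)):
            \lnot (Z \lor \lnot Y): α-rule — add \lnot Z, \lnot \lnot Y.
            × closes — contains both Y and \lnot Y.
          branch 2.2.2 (add \lnot X, (Z \lor \lnot Y)):
            (Z \lor \lnot Y): β-rule — branch into Z  //  \lnot Y.
              branch 2.2.2.1 (add Z):
                ○ open, literals {V=T, X=F, Y=F, Z=T}.
              branch 2.2.2.2 (add \lnot Y):
                ○ open, literals {V=T, X=F, Y=F}.
2 branches closed, 11 open.
Each open branch fixes some atoms; the unmentioned ones are free. Counting distinct full assignments: branch {W=T, Z=T} (X, V, Y) contributes 8 new; branch {V=T, Z=T} (X, W, Y) contributes 4 new; branch {Y=T, Z=T} (X, V, W) contributes 2 new; branch {Y=F, Z=T} (X, V, W) contributes 2 new; branch {X=T, Y=T, Z=T} (V, W) contributes 0 new; branch {V=F, X=T, Z=T} (W, Y) contributes 0 new; branch {V=F, X=T, Y=F} (Z, W) contributes 2 new; branch {X=F, Y=T, Z=F} (V, W) contributes 4 new; branch {V=F, X=F, Y=T, Z=F} (W) contributes 0 new; branch {V=T, X=F, Y=F, Z=T} (W) contributes 0 new; branch {V=T, X=F, Y=F} (Z, W) contributes 2 new. Total: 24.

24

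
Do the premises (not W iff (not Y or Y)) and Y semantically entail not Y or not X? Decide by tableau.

No

Initial set: {((not W iff (not Y or Y)) and Y); not (not Y or not X)}.
((not W iff (not Y or Y)) and Y): α-rule — add (not W iff (not Y or Y)), Y.
not (not Y or not X): α-rule — add not not Y, not not X.
(not W iff (not Y or Y)): β-rule — branch into not W, (not Y or Y)  //  not not W, not (not Y or Y).
  branch 1 (add not W, (not Y or Y)):
    (not Y or Y): β-rule — branch into not Y  //  Y.
      branch 1.1 (add not Y):
        × closes — contains both Y and not Y.
      branch 1.2 (add Y):
        ○ open, literals {W=0, X=1, Y=1}.
  branch 2 (add not not W, not (not Y or Y)):
    not (not Y or Y): α-rule — add not not Y, not Y.
    × closes — contains both Y and not Y.
2 branches closed, 1 open.
An open branch gives a countermodel: W=0, X=1, Y=1 (unmentioned atoms arbitrary); the premises hold there but the conclusion fails.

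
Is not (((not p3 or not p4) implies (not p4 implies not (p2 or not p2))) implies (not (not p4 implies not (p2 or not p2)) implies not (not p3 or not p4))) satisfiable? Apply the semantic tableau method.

Unsatisfiable

Initial set: {T not (((not p3 or not p4) implies (not p4 implies not (p2 or not p2))) implies (not (not p4 implies not (p2 or not p2)) implies not (not p3 or not p4)))}.
T not (((not p3 or not p4) implies (not p4 implies not (p2 or not p2))) implies (not (not p4 implies not (p2 or not p2)) implies not (not p3 or not p4))): α-rule — add T ((not p3 or not p4) implies (not p4 implies not (p2 or not p2))), F (not (not p4 implies not (p2 or not p2)) implies not (not p3 or not p4)).
F (not (not p4 implies not (p2 or not p2)) implies not (not p3 or not p4)): α-rule — add T not (not p4 implies not (p2 or not p2)), F not (not p3 or not p4).
T not (not p4 implies not (p2 or not p2)): α-rule — add T not p4, F not (p2 or not p2).
T ((not p3 or not p4) implies (not p4 implies not (p2 or not p2))): β-rule — branch into F (not p3 or not p4)  //  T (not p4 implies not (p2 or not p2)).
  branch 1 (add F (not p3 or not p4)):
    F (not p3 or not p4): α-rule — add F not p3, F not p4.
    × closes — contains both p4 and not p4.
  branch 2 (add T (not p4 implies not (p2 or not p2))):
    F not (not p3 or not p4): β-rule — branch into T not p3  //  T not p4.
      branch 2.1 (add T not p3):
        F not (p2 or not p2): β-rule — branch into T p2  //  T not p2.
          branch 2.1.1 (add T p2):
            T (not p4 implies not (p2 or not p2)): β-rule — branch into F not p4  //  T not (p2 or not p2).
              branch 2.1.1.1 (add F not p4):
                × closes — contains both p4 and not p4.
              branch 2.1.1.2 (add T not (p2 or not p2)):
                T not (p2 or not p2): α-rule — add F p2, F not p2.
                × closes — contains both p2 and not p2.
          branch 2.1.2 (add T not p2):
            T (not p4 implies not (p2 or not p2)): β-rule — branch into F not p4  //  T not (p2 or not p2).
              branch 2.1.2.1 (add F not p4):
                × closes — contains both p4 and not p4.
              branch 2.1.2.2 (add T not (p2 or not p2)):
                T not (p2 or not p2): α-rule — add F p2, F not p2.
                × closes — contains both p2 and not p2.
      branch 2.2 (add T not p4):
        F not (p2 or not p2): β-rule — branch into T p2  //  T not p2.
          branch 2.2.1 (add T p2):
            T (not p4 implies not (p2 or not p2)): β-rule — branch into F not p4  //  T not (p2 or not p2).
              branch 2.2.1.1 (add F not p4):
                × closes — contains both p4 and not p4.
              branch 2.2.1.2 (add T not (p2 or not p2)):
                T not (p2 or not p2): α-rule — add F p2, F not p2.
                × closes — contains both p2 and not p2.
          branch 2.2.2 (add T not p2):
            T (not p4 implies not (p2 or not p2)): β-rule — branch into F not p4  //  T not (p2 or not p2).
              branch 2.2.2.1 (add F not p4):
                × closes — contains both p4 and not p4.
              branch 2.2.2.2 (add T not (p2 or not p2)):
                T not (p2 or not p2): α-rule — add F p2, F not p2.
                × closes — contains both p2 and not p2.
All 9 branches close.
Every branch closed; the formula is unsatisfiable.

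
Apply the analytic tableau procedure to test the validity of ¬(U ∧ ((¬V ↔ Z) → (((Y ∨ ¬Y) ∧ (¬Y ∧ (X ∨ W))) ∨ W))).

Not valid

Assume the negation and expand:
Initial set: {F ¬(U ∧ ((¬V ↔ Z) → (((Y ∨ ¬Y) ∧ (¬Y ∧ (X ∨ W))) ∨ W)))}.
F ¬(U ∧ ((¬V ↔ Z) → (((Y ∨ ¬Y) ∧ (¬Y ∧ (X ∨ W))) ∨ W))): α-rule — add T U, T ((¬V ↔ Z) → (((Y ∨ ¬Y) ∧ (¬Y ∧ (X ∨ W))) ∨ W)).
T ((¬V ↔ Z) → (((Y ∨ ¬Y) ∧ (¬Y ∧ (X ∨ W))) ∨ W)): β-rule — branch into F (¬V ↔ Z)  //  T (((Y ∨ ¬Y) ∧ (¬Y ∧ (X ∨ W))) ∨ W).
  branch 1 (add F (¬V ↔ Z)):
    F (¬V ↔ Z): β-rule — branch into T ¬V, F Z  //  F ¬V, T Z.
      branch 1.1 (add T ¬V, F Z):
        ○ open, literals {U=T, V=F, Z=F}.
      branch 1.2 (add F ¬V, T Z):
        ○ open, literals {U=T, V=T, Z=T}.
  branch 2 (add T (((Y ∨ ¬Y) ∧ (¬Y ∧ (X ∨ W))) ∨ W)):
    T (((Y ∨ ¬Y) ∧ (¬Y ∧ (X ∨ W))) ∨ W): β-rule — branch into T ((Y ∨ ¬Y) ∧ (¬Y ∧ (X ∨ W)))  //  T W.
      branch 2.1 (add T ((Y ∨ ¬Y) ∧ (¬Y ∧ (X ∨ W)))):
        T ((Y ∨ ¬Y) ∧ (¬Y ∧ (X ∨ W))): α-rule — add T (Y ∨ ¬Y), T (¬Y ∧ (X ∨ W)).
        T (¬Y ∧ (X ∨ W)): α-rule — add T ¬Y, T (X ∨ W).
        T (Y ∨ ¬Y): β-rule — branch into T Y  //  T ¬Y.
          branch 2.1.1 (add T Y):
            × closes — contains both Y and ¬Y.
          branch 2.1.2 (add T ¬Y):
            T (X ∨ W): β-rule — branch into T X  //  T W.
              branch 2.1.2.1 (add T X):
                ○ open, literals {U=T, X=T, Y=F}.
              branch 2.1.2.2 (add T W):
                ○ open, literals {U=T, W=T, Y=F}.
      branch 2.2 (add T W):
        ○ open, literals {U=T, W=T}.
1 branch closed, 5 open.
An open branch gives a countermodel: U=T, V=F, Z=F (unmentioned atoms arbitrary); under it the original formula is false.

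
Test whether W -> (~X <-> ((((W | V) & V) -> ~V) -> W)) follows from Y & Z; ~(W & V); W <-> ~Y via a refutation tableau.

Initial set: {T (Y & Z); T ~(W & V); T (W <-> ~Y); F (W -> (~X <-> ((((W | V) & V) -> ~V) -> W)))}.
T (Y & Z): α-rule — add T Y, T Z.
F (W -> (~X <-> ((((W | V) & V) -> ~V) -> W))): α-rule — add T W, F (~X <-> ((((W | V) & V) -> ~V) -> W)).
T ~(W & V): β-rule — branch into F W  //  F V.
  branch 1 (add F W):
    × closes — contains both W and ~W.
  branch 2 (add F V):
    T (W <-> ~Y): β-rule — branch into T W, T ~Y  //  F W, F ~Y.
      branch 2.1 (add T W, T ~Y):
        × closes — contains both Y and ~Y.
      branch 2.2 (add F W, F ~Y):
        × closes — contains both W and ~W.
All 3 branches close.
Every branch closed, so the premises entail the conclusion.

Yes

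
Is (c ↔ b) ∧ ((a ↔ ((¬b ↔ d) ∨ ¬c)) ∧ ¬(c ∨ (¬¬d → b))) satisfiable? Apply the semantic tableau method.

Initial set: {((c ↔ b) ∧ ((a ↔ ((¬b ↔ d) ∨ ¬c)) ∧ ¬(c ∨ (¬¬d → b))))}.
((c ↔ b) ∧ ((a ↔ ((¬b ↔ d) ∨ ¬c)) ∧ ¬(c ∨ (¬¬d → b)))): α-rule — add (c ↔ b), ((a ↔ ((¬b ↔ d) ∨ ¬c)) ∧ ¬(c ∨ (¬¬d → b))).
((a ↔ ((¬b ↔ d) ∨ ¬c)) ∧ ¬(c ∨ (¬¬d → b))): α-rule — add (a ↔ ((¬b ↔ d) ∨ ¬c)), ¬(c ∨ (¬¬d → b)).
¬(c ∨ (¬¬d → b)): α-rule — add ¬c, ¬(¬¬d → b).
¬(¬¬d → b): α-rule — add ¬¬d, ¬b.
¬¬d: drop double negation, giving d.
(c ↔ b): β-rule — branch into c, b  //  ¬c, ¬b.
  branch 1 (add c, b):
    × closes — contains both c and ¬c.
  branch 2 (add ¬c, ¬b):
    (a ↔ ((¬b ↔ d) ∨ ¬c)): β-rule — branch into a, ((¬b ↔ d) ∨ ¬c)  //  ¬a, ¬((¬b ↔ d) ∨ ¬c).
      branch 2.1 (add a, ((¬b ↔ d) ∨ ¬c)):
        ((¬b ↔ d) ∨ ¬c): β-rule — branch into (¬b ↔ d)  //  ¬c.
          branch 2.1.1 (add (¬b ↔ d)):
            (¬b ↔ d): β-rule — branch into ¬b, d  //  ¬¬b, ¬d.
              branch 2.1.1.1 (add ¬b, d):
                ○ open, literals {a=1, b=0, c=0, d=1}.
              branch 2.1.1.2 (add ¬¬b, ¬d):
                × closes — contains both b and ¬b.
          branch 2.1.2 (add ¬c):
            ○ open, literals {a=1, b=0, c=0, d=1}.
      branch 2.2 (add ¬a, ¬((¬b ↔ d) ∨ ¬c)):
        ¬((¬b ↔ d) ∨ ¬c): α-rule — add ¬(¬b ↔ d), ¬¬c.
        × closes — contains both c and ¬c.
3 branches closed, 2 open.
An open branch gives a satisfying assignment: a=1, b=0, c=0, d=1.

Satisfiable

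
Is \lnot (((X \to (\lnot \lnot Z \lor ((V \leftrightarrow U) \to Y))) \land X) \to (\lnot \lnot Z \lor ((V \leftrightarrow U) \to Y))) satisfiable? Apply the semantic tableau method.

Initial set: {\lnot (((X \to (\lnot \lnot Z \lor ((V \leftrightarrow U) \to Y))) \land X) \to (\lnot \lnot Z \lor ((V \leftrightarrow U) \to Y)))}.
\lnot (((X \to (\lnot \lnot Z \lor ((V \leftrightarrow U) \to Y))) \land X) \to (\lnot \lnot Z \lor ((V \leftrightarrow U) \to Y))): α-rule — add ((X \to (\lnot \lnot Z \lor ((V \leftrightarrow U) \to Y))) \land X), \lnot (\lnot \lnot Z \lor ((V \leftrightarrow U) \to Y)).
((X \to (\lnot \lnot Z \lor ((V \leftrightarrow U) \to Y))) \land X): α-rule — add (X \to (\lnot \lnot Z \lor ((V \leftrightarrow U) \to Y))), X.
\lnot (\lnot \lnot Z \lor ((V \leftrightarrow U) \to Y)): α-rule — add \lnot \lnot \lnot Z, \lnot ((V \leftrightarrow U) \to Y).
\lnot \lnot \lnot Z: drop double negation, giving \lnot Z.
\lnot ((V \leftrightarrow U) \to Y): α-rule — add (V \leftrightarrow U), \lnot Y.
(X \to (\lnot \lnot Z \lor ((V \leftrightarrow U) \to Y))): β-rule — branch into \lnot X  //  (\lnot \lnot Z \lor ((V \leftrightarrow U) \to Y)).
  branch 1 (add \lnot X):
    × closes — contains both X and \lnot X.
  branch 2 (add (\lnot \lnot Z \lor ((V \leftrightarrow U) \to Y))):
    (V \leftrightarrow U): β-rule — branch into V, U  //  \lnot V, \lnot U.
      branch 2.1 (add V, U):
        (\lnot \lnot Z \lor ((V \leftrightarrow U) \to Y)): β-rule — branch into \lnot \lnot Z  //  ((V \leftrightarrow U) \to Y).
          branch 2.1.1 (add \lnot \lnot Z):
            \lnot \lnot Z: drop double negation, giving Z.
            × closes — contains both Z and \lnot Z.
          branch 2.1.2 (add ((V \leftrightarrow U) \to Y)):
            ((V \leftrightarrow U) \to Y): β-rule — branch into \lnot (V \leftrightarrow U)  //  Y.
              branch 2.1.2.1 (add \lnot (V \leftrightarrow U)):
                \lnot (V \leftrightarrow U): β-rule — branch into V, \lnot U  //  \lnot V, U.
                  branch 2.1.2.1.1 (add V, \lnot U):
                    × closes — contains both U and \lnot U.
                  branch 2.1.2.1.2 (add \lnot V, U):
                    × closes — contains both V and \lnot V.
              branch 2.1.2.2 (add Y):
                × closes — contains both Y and \lnot Y.
      branch 2.2 (add \lnot V, \lnot U):
        (\lnot \lnot Z \lor ((V \leftrightarrow U) \to Y)): β-rule — branch into \lnot \lnot Z  //  ((V \leftrightarrow U) \to Y).
          branch 2.2.1 (add \lnot \lnot Z):
            \lnot \lnot Z: drop double negation, giving Z.
            × closes — contains both Z and \lnot Z.
          branch 2.2.2 (add ((V \leftrightarrow U) \to Y)):
            ((V \leftrightarrow U) \to Y): β-rule — branch into \lnot (V \leftrightarrow U)  //  Y.
              branch 2.2.2.1 (add \lnot (V \leftrightarrow U)):
                \lnot (V \leftrightarrow U): β-rule — branch into V, \lnot U  //  \lnot V, U.
                  branch 2.2.2.1.1 (add V, \lnot U):
                    × closes — contains both V and \lnot V.
                  branch 2.2.2.1.2 (add \lnot V, U):
                    × closes — contains both U and \lnot U.
              branch 2.2.2.2 (add Y):
                × closes — contains both Y and \lnot Y.
All 9 branches close.
Every branch closed; the formula is unsatisfiable.

Unsatisfiable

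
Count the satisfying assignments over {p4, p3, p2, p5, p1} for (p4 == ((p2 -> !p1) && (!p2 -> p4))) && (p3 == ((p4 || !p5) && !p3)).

Initial set: {((p4 == ((p2 -> !p1) && (!p2 -> p4))) && (p3 == ((p4 || !p5) && !p3)))}.
((p4 == ((p2 -> !p1) && (!p2 -> p4))) && (p3 == ((p4 || !p5) && !p3))): α-rule — add (p4 == ((p2 -> !p1) && (!p2 -> p4))), (p3 == ((p4 || !p5) && !p3)).
(p4 == ((p2 -> !p1) && (!p2 -> p4))): β-rule — branch into p4, ((p2 -> !p1) && (!p2 -> p4))  //  !p4, !((p2 -> !p1) && (!p2 -> p4)).
  branch 1 (add p4, ((p2 -> !p1) && (!p2 -> p4))):
    ((p2 -> !p1) && (!p2 -> p4)): α-rule — add (p2 -> !p1), (!p2 -> p4).
    (p3 == ((p4 || !p5) && !p3)): β-rule — branch into p3, ((p4 || !p5) && !p3)  //  !p3, !((p4 || !p5) && !p3).
      branch 1.1 (add p3, ((p4 || !p5) && !p3)):
        ((p4 || !p5) && !p3): α-rule — add (p4 || !p5), !p3.
        × closes — contains both p3 and !p3.
      branch 1.2 (add !p3, !((p4 || !p5) && !p3)):
        (p2 -> !p1): β-rule — branch into !p2  //  !p1.
          branch 1.2.1 (add !p2):
            (!p2 -> p4): β-rule — branch into !!p2  //  p4.
              branch 1.2.1.1 (add !!p2):
                × closes — contains both p2 and !p2.
              branch 1.2.1.2 (add p4):
                !((p4 || !p5) && !p3): β-rule — branch into !(p4 || !p5)  //  !!p3.
                  branch 1.2.1.2.1 (add !(p4 || !p5)):
                    !(p4 || !p5): α-rule — add !p4, !!p5.
                    × closes — contains both p4 and !p4.
                  branch 1.2.1.2.2 (add !!p3):
                    × closes — contains both p3 and !p3.
          branch 1.2.2 (add !p1):
            (!p2 -> p4): β-rule — branch into !!p2  //  p4.
              branch 1.2.2.1 (add !!p2):
                !((p4 || !p5) && !p3): β-rule — branch into !(p4 || !p5)  //  !!p3.
                  branch 1.2.2.1.1 (add !(p4 || !p5)):
                    !(p4 || !p5): α-rule — add !p4, !!p5.
                    × closes — contains both p4 and !p4.
                  branch 1.2.2.1.2 (add !!p3):
                    × closes — contains both p3 and !p3.
              branch 1.2.2.2 (add p4):
                !((p4 || !p5) && !p3): β-rule — branch into !(p4 || !p5)  //  !!p3.
                  branch 1.2.2.2.1 (add !(p4 || !p5)):
                    !(p4 || !p5): α-rule — add !p4, !!p5.
                    × closes — contains both p4 and !p4.
                  branch 1.2.2.2.2 (add !!p3):
                    × closes — contains both p3 and !p3.
  branch 2 (add !p4, !((p2 -> !p1) && (!p2 -> p4))):
    (p3 == ((p4 || !p5) && !p3)): β-rule — branch into p3, ((p4 || !p5) && !p3)  //  !p3, !((p4 || !p5) && !p3).
      branch 2.1 (add p3, ((p4 || !p5) && !p3)):
        ((p4 || !p5) && !p3): α-rule — add (p4 || !p5), !p3.
        × closes — contains both p3 and !p3.
      branch 2.2 (add !p3, !((p4 || !p5) && !p3)):
        !((p2 -> !p1) && (!p2 -> p4)): β-rule — branch into !(p2 -> !p1)  //  !(!p2 -> p4).
          branch 2.2.1 (add !(p2 -> !p1)):
            !(p2 -> !p1): α-rule — add p2, !!p1.
            !((p4 || !p5) && !p3): β-rule — branch into !(p4 || !p5)  //  !!p3.
              branch 2.2.1.1 (add !(p4 || !p5)):
                !(p4 || !p5): α-rule — add !p4, !!p5.
                ○ open, literals {p1=T, p2=T, p3=F, p4=F, p5=T}.
              branch 2.2.1.2 (add !!p3):
                × closes — contains both p3 and !p3.
          branch 2.2.2 (add !(!p2 -> p4)):
            !(!p2 -> p4): α-rule — add !p2, !p4.
            !((p4 || !p5) && !p3): β-rule — branch into !(p4 || !p5)  //  !!p3.
              branch 2.2.2.1 (add !(p4 || !p5)):
                !(p4 || !p5): α-rule — add !p4, !!p5.
                ○ open, literals {p2=F, p3=F, p4=F, p5=T}.
              branch 2.2.2.2 (add !!p3):
                × closes — contains both p3 and !p3.
11 branches closed, 2 open.
Each open branch fixes some atoms; the unmentioned ones are free. Counting distinct full assignments: branch {p1=T, p2=T, p3=F, p4=F, p5=T} (none free) contributes 1 new; branch {p2=F, p3=F, p4=F, p5=T} (p1) contributes 2 new. Total: 3.

3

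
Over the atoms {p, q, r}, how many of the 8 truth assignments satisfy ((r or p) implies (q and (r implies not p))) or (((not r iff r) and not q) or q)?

5

Initial set: {(((r or p) implies (q and (r implies not p))) or (((not r iff r) and not q) or q))}.
(((r or p) implies (q and (r implies not p))) or (((not r iff r) and not q) or q)): β-rule — branch into ((r or p) implies (q and (r implies not p)))  //  (((not r iff r) and not q) or q).
  branch 1 (add ((r or p) implies (q and (r implies not p)))):
    ((r or p) implies (q and (r implies not p))): β-rule — branch into not (r or p)  //  (q and (r implies not p)).
      branch 1.1 (add not (r or p)):
        not (r or p): α-rule — add not r, not p.
        ○ open, literals {p=0, r=0}.
      branch 1.2 (add (q and (r implies not p))):
        (q and (r implies not p)): α-rule — add q, (r implies not p).
        (r implies not p): β-rule — branch into not r  //  not p.
          branch 1.2.1 (add not r):
            ○ open, literals {q=1, r=0}.
          branch 1.2.2 (add not p):
            ○ open, literals {p=0, q=1}.
  branch 2 (add (((not r iff r) and not q) or q)):
    (((not r iff r) and not q) or q): β-rule — branch into ((not r iff r) and not q)  //  q.
      branch 2.1 (add ((not r iff r) and not q)):
        ((not r iff r) and not q): α-rule — add (not r iff r), not q.
        (not r iff r): β-rule — branch into not r, r  //  not not r, not r.
          branch 2.1.1 (add not r, r):
            × closes — contains both r and not r.
          branch 2.1.2 (add not not r, not r):
            × closes — contains both r and not r.
      branch 2.2 (add q):
        ○ open, literals {q=1}.
2 branches closed, 4 open.
Each open branch fixes some atoms; the unmentioned ones are free. Counting distinct full assignments: branch {p=0, r=0} (q) contributes 2 new; branch {q=1, r=0} (p) contributes 1 new; branch {p=0, q=1} (r) contributes 1 new; branch {q=1} (p, r) contributes 1 new. Total: 5.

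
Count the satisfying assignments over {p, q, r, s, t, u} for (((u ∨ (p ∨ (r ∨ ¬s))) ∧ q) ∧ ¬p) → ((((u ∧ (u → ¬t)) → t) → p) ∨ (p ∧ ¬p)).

54

Initial set: {((((u ∨ (p ∨ (r ∨ ¬s))) ∧ q) ∧ ¬p) → ((((u ∧ (u → ¬t)) → t) → p) ∨ (p ∧ ¬p)))}.
((((u ∨ (p ∨ (r ∨ ¬s))) ∧ q) ∧ ¬p) → ((((u ∧ (u → ¬t)) → t) → p) ∨ (p ∧ ¬p))): β-rule — branch into ¬(((u ∨ (p ∨ (r ∨ ¬s))) ∧ q) ∧ ¬p)  //  ((((u ∧ (u → ¬t)) → t) → p) ∨ (p ∧ ¬p)).
  branch 1 (add ¬(((u ∨ (p ∨ (r ∨ ¬s))) ∧ q) ∧ ¬p)):
    ¬(((u ∨ (p ∨ (r ∨ ¬s))) ∧ q) ∧ ¬p): β-rule — branch into ¬((u ∨ (p ∨ (r ∨ ¬s))) ∧ q)  //  ¬¬p.
      branch 1.1 (add ¬((u ∨ (p ∨ (r ∨ ¬s))) ∧ q)):
        ¬((u ∨ (p ∨ (r ∨ ¬s))) ∧ q): β-rule — branch into ¬(u ∨ (p ∨ (r ∨ ¬s)))  //  ¬q.
          branch 1.1.1 (add ¬(u ∨ (p ∨ (r ∨ ¬s)))):
            ¬(u ∨ (p ∨ (r ∨ ¬s))): α-rule — add ¬u, ¬(p ∨ (r ∨ ¬s)).
            ¬(p ∨ (r ∨ ¬s)): α-rule — add ¬p, ¬(r ∨ ¬s).
            ¬(r ∨ ¬s): α-rule — add ¬r, ¬¬s.
            ○ open, literals {p=0, r=0, s=1, u=0}.
          branch 1.1.2 (add ¬q):
            ○ open, literals {q=0}.
      branch 1.2 (add ¬¬p):
        ○ open, literals {p=1}.
  branch 2 (add ((((u ∧ (u → ¬t)) → t) → p) ∨ (p ∧ ¬p))):
    ((((u ∧ (u → ¬t)) → t) → p) ∨ (p ∧ ¬p)): β-rule — branch into (((u ∧ (u → ¬t)) → t) → p)  //  (p ∧ ¬p).
      branch 2.1 (add (((u ∧ (u → ¬t)) → t) → p)):
        (((u ∧ (u → ¬t)) → t) → p): β-rule — branch into ¬((u ∧ (u → ¬t)) → t)  //  p.
          branch 2.1.1 (add ¬((u ∧ (u → ¬t)) → t)):
            ¬((u ∧ (u → ¬t)) → t): α-rule — add (u ∧ (u → ¬t)), ¬t.
            (u ∧ (u → ¬t)): α-rule — add u, (u → ¬t).
            (u → ¬t): β-rule — branch into ¬u  //  ¬t.
              branch 2.1.1.1 (add ¬u):
                × closes — contains both u and ¬u.
              branch 2.1.1.2 (add ¬t):
                ○ open, literals {t=0, u=1}.
          branch 2.1.2 (add p):
            ○ open, literals {p=1}.
      branch 2.2 (add (p ∧ ¬p)):
        (p ∧ ¬p): α-rule — add p, ¬p.
        × closes — contains both p and ¬p.
2 branches closed, 5 open.
Each open branch fixes some atoms; the unmentioned ones are free. Counting distinct full assignments: branch {p=0, r=0, s=1, u=0} (q, t) contributes 4 new; branch {q=0} (p, r, s, t, u) contributes 30 new; branch {p=1} (q, r, s, t, u) contributes 16 new; branch {t=0, u=1} (p, q, r, s) contributes 4 new; branch {p=1} (q, r, s, t, u) contributes 0 new. Total: 54.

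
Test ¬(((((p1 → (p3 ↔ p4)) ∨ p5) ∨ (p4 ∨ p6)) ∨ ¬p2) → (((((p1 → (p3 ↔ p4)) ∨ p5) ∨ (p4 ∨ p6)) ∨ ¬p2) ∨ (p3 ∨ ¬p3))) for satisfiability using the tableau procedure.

Initial set: {¬(((((p1 → (p3 ↔ p4)) ∨ p5) ∨ (p4 ∨ p6)) ∨ ¬p2) → (((((p1 → (p3 ↔ p4)) ∨ p5) ∨ (p4 ∨ p6)) ∨ ¬p2) ∨ (p3 ∨ ¬p3)))}.
¬(((((p1 → (p3 ↔ p4)) ∨ p5) ∨ (p4 ∨ p6)) ∨ ¬p2) → (((((p1 → (p3 ↔ p4)) ∨ p5) ∨ (p4 ∨ p6)) ∨ ¬p2) ∨ (p3 ∨ ¬p3))): α-rule — add ((((p1 → (p3 ↔ p4)) ∨ p5) ∨ (p4 ∨ p6)) ∨ ¬p2), ¬(((((p1 → (p3 ↔ p4)) ∨ p5) ∨ (p4 ∨ p6)) ∨ ¬p2) ∨ (p3 ∨ ¬p3)).
¬(((((p1 → (p3 ↔ p4)) ∨ p5) ∨ (p4 ∨ p6)) ∨ ¬p2) ∨ (p3 ∨ ¬p3)): α-rule — add ¬((((p1 → (p3 ↔ p4)) ∨ p5) ∨ (p4 ∨ p6)) ∨ ¬p2), ¬(p3 ∨ ¬p3).
¬((((p1 → (p3 ↔ p4)) ∨ p5) ∨ (p4 ∨ p6)) ∨ ¬p2): α-rule — add ¬(((p1 → (p3 ↔ p4)) ∨ p5) ∨ (p4 ∨ p6)), ¬¬p2.
¬(p3 ∨ ¬p3): α-rule — add ¬p3, ¬¬p3.
× closes — contains both p3 and ¬p3.
All 1 branch closes.
Every branch closed; the formula is unsatisfiable.

Unsatisfiable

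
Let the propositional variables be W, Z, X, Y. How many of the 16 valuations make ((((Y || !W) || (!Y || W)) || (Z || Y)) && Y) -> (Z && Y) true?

Initial set: {T (((((Y || !W) || (!Y || W)) || (Z || Y)) && Y) -> (Z && Y))}.
T (((((Y || !W) || (!Y || W)) || (Z || Y)) && Y) -> (Z && Y)): β-rule — branch into F ((((Y || !W) || (!Y || W)) || (Z || Y)) && Y)  //  T (Z && Y).
  branch 1 (add F ((((Y || !W) || (!Y || W)) || (Z || Y)) && Y)):
    F ((((Y || !W) || (!Y || W)) || (Z || Y)) && Y): β-rule — branch into F (((Y || !W) || (!Y || W)) || (Z || Y))  //  F Y.
      branch 1.1 (add F (((Y || !W) || (!Y || W)) || (Z || Y))):
        F (((Y || !W) || (!Y || W)) || (Z || Y)): α-rule — add F ((Y || !W) || (!Y || W)), F (Z || Y).
        F ((Y || !W) || (!Y || W)): α-rule — add F (Y || !W), F (!Y || W).
        F (Z || Y): α-rule — add F Z, F Y.
        F (Y || !W): α-rule — add F Y, F !W.
        F (!Y || W): α-rule — add F !Y, F W.
        × closes — contains both Y and !Y.
      branch 1.2 (add F Y):
        ○ open, literals {Y=false}.
  branch 2 (add T (Z && Y)):
    T (Z && Y): α-rule — add T Z, T Y.
    ○ open, literals {Y=true, Z=true}.
1 branch closed, 2 open.
Each open branch fixes some atoms; the unmentioned ones are free. Counting distinct full assignments: branch {Y=false} (W, Z, X) contributes 8 new; branch {Y=true, Z=true} (W, X) contributes 4 new. Total: 12.

12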